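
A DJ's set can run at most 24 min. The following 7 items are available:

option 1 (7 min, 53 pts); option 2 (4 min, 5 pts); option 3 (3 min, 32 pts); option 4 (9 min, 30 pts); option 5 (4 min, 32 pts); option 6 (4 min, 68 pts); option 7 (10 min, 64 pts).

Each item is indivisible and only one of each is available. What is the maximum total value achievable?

Check high-value combinations within 24 min:
- option 1+option 3+option 6+option 7: duration 7+3+4+10=24, value 53+32+68+64=217
- option 3+option 5+option 6+option 7: duration 3+4+4+10=21, value 32+32+68+64=196
- option 1+option 2+option 3+option 5+option 6: duration 7+4+3+4+4=22, value 53+5+32+32+68=190
- option 1+option 3+option 5+option 6: duration 7+3+4+4=18, value 53+32+32+68=185
- option 1+option 6+option 7: duration 7+4+10=21, value 53+68+64=185
Best: 217 pts.

217 pts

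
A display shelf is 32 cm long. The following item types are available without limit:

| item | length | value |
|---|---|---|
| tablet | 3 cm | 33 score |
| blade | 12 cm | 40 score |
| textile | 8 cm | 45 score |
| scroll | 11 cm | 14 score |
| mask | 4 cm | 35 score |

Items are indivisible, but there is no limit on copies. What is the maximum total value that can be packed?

Best value-per-unit is tablet at 33/3; filling with it alone gives 10×33 = 330.
Optimal mix: 8×tablet + 2×mask → length 32, value 334.

334 score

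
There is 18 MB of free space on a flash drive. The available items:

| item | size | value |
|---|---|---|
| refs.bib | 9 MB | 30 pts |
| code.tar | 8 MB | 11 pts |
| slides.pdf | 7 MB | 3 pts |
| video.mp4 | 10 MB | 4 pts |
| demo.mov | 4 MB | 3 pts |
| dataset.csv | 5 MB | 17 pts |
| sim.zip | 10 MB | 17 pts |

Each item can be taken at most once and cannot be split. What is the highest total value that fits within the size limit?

Check high-value combinations within 18 MB:
- refs.bib+demo.mov+dataset.csv: size 9+4+5=18, value 30+3+17=50
- refs.bib+dataset.csv: size 9+5=14, value 30+17=47
- refs.bib+code.tar: size 9+8=17, value 30+11=41
- dataset.csv+sim.zip: size 5+10=15, value 17+17=34
- refs.bib+demo.mov: size 9+4=13, value 30+3=33
Best: 50 pts.

50 pts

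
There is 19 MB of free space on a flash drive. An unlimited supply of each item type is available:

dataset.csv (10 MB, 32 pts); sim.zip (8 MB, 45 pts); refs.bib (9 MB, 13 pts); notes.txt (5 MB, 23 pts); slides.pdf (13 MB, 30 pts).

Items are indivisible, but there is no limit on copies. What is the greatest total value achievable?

91 pts

Best value-per-unit is sim.zip at 45/8; filling with it alone gives 2×45 = 90.
Optimal mix: 1×sim.zip + 2×notes.txt → size 18, value 91.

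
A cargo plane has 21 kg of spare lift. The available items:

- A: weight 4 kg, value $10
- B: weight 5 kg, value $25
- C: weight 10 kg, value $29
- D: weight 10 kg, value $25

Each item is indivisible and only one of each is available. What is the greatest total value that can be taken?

Check high-value combinations within 21 kg:
- A+B+C: weight 4+5+10=19, value 10+25+29=64
- A+B+D: weight 4+5+10=19, value 10+25+25=60
- B+C: weight 5+10=15, value 25+29=54
Best: $64.

$64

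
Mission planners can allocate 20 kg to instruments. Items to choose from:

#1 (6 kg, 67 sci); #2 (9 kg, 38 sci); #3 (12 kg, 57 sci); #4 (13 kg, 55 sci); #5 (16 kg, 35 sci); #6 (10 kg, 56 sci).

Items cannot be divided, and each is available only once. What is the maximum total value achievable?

124 sci

Check high-value combinations within 20 kg:
- #1+#3: mass 6+12=18, value 67+57=124
- #1+#6: mass 6+10=16, value 67+56=123
- #1+#4: mass 6+13=19, value 67+55=122
Best: 124 sci.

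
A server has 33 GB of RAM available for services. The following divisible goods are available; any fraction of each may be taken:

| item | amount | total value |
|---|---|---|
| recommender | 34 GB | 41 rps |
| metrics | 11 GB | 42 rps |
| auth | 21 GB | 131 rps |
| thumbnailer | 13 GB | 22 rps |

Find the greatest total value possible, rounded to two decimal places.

Take in order of value per unit:
- auth (131/21 per unit): all 21 → value 131, running total 131.00
- metrics (42/11 per unit): all 11 → value 42, running total 173.00
- thumbnailer (22/13 per unit): 1 of 13 → value 1×22/13 = 1.6923, running total 174.69
Total 174.69.

174.69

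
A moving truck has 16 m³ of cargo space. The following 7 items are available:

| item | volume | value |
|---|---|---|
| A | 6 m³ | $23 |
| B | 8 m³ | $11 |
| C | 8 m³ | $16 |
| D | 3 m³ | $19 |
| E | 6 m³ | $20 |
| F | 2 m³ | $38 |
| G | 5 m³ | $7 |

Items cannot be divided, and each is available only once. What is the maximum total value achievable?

This is a 0/1 knapsack; check combinations near the capacity.
- A+D+F+G: volume 6+3+2+5=16, value 23+19+38+7=87
- D+E+F+G: volume 3+6+2+5=16, value 19+20+38+7=84
- A+E+F: volume 6+6+2=14, value 23+20+38=81
- A+D+F: volume 6+3+2=11, value 23+19+38=80
Best: $87.

$87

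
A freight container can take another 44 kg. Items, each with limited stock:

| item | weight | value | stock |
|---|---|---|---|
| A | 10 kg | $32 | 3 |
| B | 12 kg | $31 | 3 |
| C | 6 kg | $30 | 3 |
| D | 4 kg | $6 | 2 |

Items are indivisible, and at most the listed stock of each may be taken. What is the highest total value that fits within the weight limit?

Best selections within weight 44 and stock limits:
- 2×A + 3×C + 1×D: weight 42, value 160
- 1×A + 1×B + 3×C + 1×D: weight 44, value 159
Best: $160.

$160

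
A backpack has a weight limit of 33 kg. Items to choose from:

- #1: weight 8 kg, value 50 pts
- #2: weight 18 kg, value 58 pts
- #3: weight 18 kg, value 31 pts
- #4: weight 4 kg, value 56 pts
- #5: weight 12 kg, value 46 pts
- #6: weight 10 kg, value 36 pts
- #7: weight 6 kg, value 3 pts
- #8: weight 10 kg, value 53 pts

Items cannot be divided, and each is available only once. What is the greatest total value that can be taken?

Check high-value combinations within 33 kg:
- #1+#4+#6+#8: weight 8+4+10+10=32, value 50+56+36+53=195
- #2+#4+#8: weight 18+4+10=32, value 58+56+53=167
- #1+#2+#4: weight 8+18+4=30, value 50+58+56=164
- #1+#4+#7+#8: weight 8+4+6+10=28, value 50+56+3+53=162
- #1+#4+#8: weight 8+4+10=22, value 50+56+53=159
Best: 195 pts.

195 pts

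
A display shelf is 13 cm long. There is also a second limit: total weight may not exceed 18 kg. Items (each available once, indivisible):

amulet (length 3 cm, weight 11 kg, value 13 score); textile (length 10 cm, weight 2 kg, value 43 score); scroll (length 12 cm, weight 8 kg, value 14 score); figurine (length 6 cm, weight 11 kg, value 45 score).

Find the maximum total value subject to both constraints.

56 score

Feasible sets respecting both limits:
- amulet+textile: length 13, weight 13, value 56
- figurine: length 6, weight 11, value 45
- textile: length 10, weight 2, value 43
Best: 56 score.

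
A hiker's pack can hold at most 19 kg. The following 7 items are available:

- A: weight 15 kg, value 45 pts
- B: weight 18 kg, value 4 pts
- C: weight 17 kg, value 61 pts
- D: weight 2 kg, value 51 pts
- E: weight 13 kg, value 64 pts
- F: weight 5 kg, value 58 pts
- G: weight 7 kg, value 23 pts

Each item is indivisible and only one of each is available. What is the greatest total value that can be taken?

Check high-value combinations within 19 kg:
- D+F+G: weight 2+5+7=14, value 51+58+23=132
- E+F: weight 13+5=18, value 64+58=122
- D+E: weight 2+13=15, value 51+64=115
- C+D: weight 17+2=19, value 61+51=112
- D+F: weight 2+5=7, value 51+58=109
Best: 132 pts.

132 pts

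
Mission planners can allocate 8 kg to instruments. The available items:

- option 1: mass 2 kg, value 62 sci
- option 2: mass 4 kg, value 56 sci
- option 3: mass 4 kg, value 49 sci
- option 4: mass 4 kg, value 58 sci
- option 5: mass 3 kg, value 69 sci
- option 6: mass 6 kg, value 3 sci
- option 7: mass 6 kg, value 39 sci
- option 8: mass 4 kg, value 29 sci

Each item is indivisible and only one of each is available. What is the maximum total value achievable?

This is a 0/1 knapsack; check combinations near the capacity.
- option 1+option 5: mass 2+3=5, value 62+69=131
- option 4+option 5: mass 4+3=7, value 58+69=127
- option 2+option 5: mass 4+3=7, value 56+69=125
- option 1+option 4: mass 2+4=6, value 62+58=120
Best: 131 sci.

131 sci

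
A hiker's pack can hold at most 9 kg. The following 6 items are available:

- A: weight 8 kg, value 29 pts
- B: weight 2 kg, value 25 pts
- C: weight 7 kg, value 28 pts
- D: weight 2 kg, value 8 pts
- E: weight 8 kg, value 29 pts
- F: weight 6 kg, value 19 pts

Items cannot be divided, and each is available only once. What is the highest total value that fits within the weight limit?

53 pts

Check high-value combinations within 9 kg:
- B+C: weight 2+7=9, value 25+28=53
- B+F: weight 2+6=8, value 25+19=44
- C+D: weight 7+2=9, value 28+8=36
- B+D: weight 2+2=4, value 25+8=33
Best: 53 pts.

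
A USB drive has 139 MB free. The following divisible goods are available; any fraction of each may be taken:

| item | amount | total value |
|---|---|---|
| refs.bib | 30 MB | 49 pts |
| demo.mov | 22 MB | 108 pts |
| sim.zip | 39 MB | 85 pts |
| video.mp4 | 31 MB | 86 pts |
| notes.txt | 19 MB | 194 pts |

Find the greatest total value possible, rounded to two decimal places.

518.73

Take in order of value per unit:
- notes.txt (194/19 per unit): all 19 → value 194, running total 194.00
- demo.mov (108/22 per unit): all 22 → value 108, running total 302.00
- video.mp4 (86/31 per unit): all 31 → value 86, running total 388.00
- sim.zip (85/39 per unit): all 39 → value 85, running total 473.00
- refs.bib (49/30 per unit): 28 of 30 → value 28×49/30 = 45.7333, running total 518.73
Total 518.73.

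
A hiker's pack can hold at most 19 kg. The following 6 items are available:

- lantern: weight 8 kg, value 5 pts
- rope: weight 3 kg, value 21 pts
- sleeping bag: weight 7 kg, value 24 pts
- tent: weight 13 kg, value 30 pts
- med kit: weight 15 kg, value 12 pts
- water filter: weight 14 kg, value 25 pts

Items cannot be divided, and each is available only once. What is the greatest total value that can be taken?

This is a 0/1 knapsack; check combinations near the capacity.
- rope+tent: weight 3+13=16, value 21+30=51
- lantern+rope+sleeping bag: weight 8+3+7=18, value 5+21+24=50
- rope+water filter: weight 3+14=17, value 21+25=46
Best: 51 pts.

51 pts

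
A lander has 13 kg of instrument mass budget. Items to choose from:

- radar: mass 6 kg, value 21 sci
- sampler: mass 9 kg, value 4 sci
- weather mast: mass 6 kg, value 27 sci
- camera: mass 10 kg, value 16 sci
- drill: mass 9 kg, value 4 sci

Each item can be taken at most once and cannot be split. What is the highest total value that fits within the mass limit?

48 sci

Check high-value combinations within 13 kg:
- radar+weather mast: mass 6+6=12, value 21+27=48
- weather mast: mass 6, value 27
- radar: mass 6, value 21
Best: 48 sci.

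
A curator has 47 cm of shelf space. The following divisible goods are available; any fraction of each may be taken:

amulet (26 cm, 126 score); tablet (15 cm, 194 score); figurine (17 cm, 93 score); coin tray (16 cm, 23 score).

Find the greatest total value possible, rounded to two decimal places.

Take in order of value per unit:
- tablet (194/15 per unit): all 15 → value 194, running total 194.00
- figurine (93/17 per unit): all 17 → value 93, running total 287.00
- amulet (126/26 per unit): 15 of 26 → value 15×126/26 = 72.6923, running total 359.69
Total 359.69.

359.69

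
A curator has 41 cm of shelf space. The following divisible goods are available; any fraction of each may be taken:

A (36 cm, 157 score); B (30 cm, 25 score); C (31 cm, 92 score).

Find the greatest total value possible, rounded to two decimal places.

171.84

Take in order of value per unit:
- A (157/36 per unit): all 36 → value 157, running total 157.00
- C (92/31 per unit): 5 of 31 → value 5×92/31 = 14.8387, running total 171.84
Total 171.84.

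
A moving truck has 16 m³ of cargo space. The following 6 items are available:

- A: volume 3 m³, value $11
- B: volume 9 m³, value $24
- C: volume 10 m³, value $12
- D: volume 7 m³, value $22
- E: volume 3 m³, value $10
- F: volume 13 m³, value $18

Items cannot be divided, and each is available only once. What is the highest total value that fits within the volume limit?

Check high-value combinations within 16 m³:
- B+D: volume 9+7=16, value 24+22=46
- A+B+E: volume 3+9+3=15, value 11+24+10=45
- A+D+E: volume 3+7+3=13, value 11+22+10=43
- A+B: volume 3+9=12, value 11+24=35
- B+E: volume 9+3=12, value 24+10=34
Best: $46.

$46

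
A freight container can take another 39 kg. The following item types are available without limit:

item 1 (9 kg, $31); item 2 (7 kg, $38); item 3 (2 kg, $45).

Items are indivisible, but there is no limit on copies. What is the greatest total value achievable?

$855

Best value-per-unit is item 3 at 45/2, and filling with it alone uses weight 19×2=38. No mix of the others beats 19×45 = 855.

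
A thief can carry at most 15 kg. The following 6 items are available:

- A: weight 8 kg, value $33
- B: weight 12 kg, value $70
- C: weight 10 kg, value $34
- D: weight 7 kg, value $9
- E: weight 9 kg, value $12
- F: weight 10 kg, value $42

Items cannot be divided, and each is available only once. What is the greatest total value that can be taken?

Check high-value combinations within 15 kg:
- B: weight 12, value 70
- F: weight 10, value 42
- A+D: weight 8+7=15, value 33+9=42
Best: $70.

$70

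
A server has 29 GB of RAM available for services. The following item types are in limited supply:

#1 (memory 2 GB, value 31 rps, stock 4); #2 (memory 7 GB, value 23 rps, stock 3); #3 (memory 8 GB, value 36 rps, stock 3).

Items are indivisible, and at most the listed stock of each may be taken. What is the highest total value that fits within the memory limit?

196 rps

Best selections within memory 29 and stock limits:
- 4×#1 + 2×#3: memory 24, value 196
- 4×#1 + 3×#2: memory 29, value 193
- 3×#1 + 1×#2 + 2×#3: memory 29, value 188
Best: 196 rps.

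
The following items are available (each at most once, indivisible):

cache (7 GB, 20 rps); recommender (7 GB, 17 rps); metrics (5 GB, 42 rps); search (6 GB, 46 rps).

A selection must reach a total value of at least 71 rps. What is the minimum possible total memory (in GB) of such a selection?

11

Subsets with value ≥ 71, sorted by total memory:
- metrics+search: memory 11, value 88
- cache+metrics+search: memory 18, value 108
- recommender+metrics+search: memory 18, value 105
Minimum memory: 11 GB.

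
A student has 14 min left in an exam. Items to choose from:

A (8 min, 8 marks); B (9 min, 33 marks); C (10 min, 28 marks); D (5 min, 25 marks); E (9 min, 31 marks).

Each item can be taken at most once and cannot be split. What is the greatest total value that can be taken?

Check high-value combinations within 14 min:
- B+D: time 9+5=14, value 33+25=58
- D+E: time 5+9=14, value 25+31=56
- B: time 9, value 33
Best: 58 marks.

58 marks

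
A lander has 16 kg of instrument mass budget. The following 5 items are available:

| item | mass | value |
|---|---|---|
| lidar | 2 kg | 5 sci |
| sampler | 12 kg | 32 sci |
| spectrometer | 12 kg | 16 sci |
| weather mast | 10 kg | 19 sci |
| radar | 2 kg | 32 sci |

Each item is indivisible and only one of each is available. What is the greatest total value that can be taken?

69 sci

Check high-value combinations within 16 kg:
- lidar+sampler+radar: mass 2+12+2=16, value 5+32+32=69
- sampler+radar: mass 12+2=14, value 32+32=64
- lidar+weather mast+radar: mass 2+10+2=14, value 5+19+32=56
- lidar+spectrometer+radar: mass 2+12+2=16, value 5+16+32=53
Best: 69 sci.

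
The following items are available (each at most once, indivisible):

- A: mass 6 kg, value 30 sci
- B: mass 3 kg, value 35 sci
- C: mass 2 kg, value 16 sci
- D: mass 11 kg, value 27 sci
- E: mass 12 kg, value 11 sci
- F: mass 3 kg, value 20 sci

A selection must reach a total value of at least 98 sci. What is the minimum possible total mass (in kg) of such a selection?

Subsets with value ≥ 98, sorted by total mass:
- A+B+C+F: mass 14, value 101
- B+C+D+F: mass 19, value 98
Minimum mass: 14 kg.

14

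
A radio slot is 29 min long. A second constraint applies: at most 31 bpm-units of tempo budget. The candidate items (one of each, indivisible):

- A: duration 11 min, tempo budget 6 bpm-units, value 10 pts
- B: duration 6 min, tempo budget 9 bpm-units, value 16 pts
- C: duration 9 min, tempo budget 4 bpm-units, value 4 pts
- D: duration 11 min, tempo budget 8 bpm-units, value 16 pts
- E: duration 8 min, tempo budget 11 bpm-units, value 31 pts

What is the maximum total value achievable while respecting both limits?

63 pts

Feasible sets respecting both limits:
- B+D+E: duration 25, tempo budget 28, value 63
- A+B+E: duration 25, tempo budget 26, value 57
- B+C+E: duration 23, tempo budget 24, value 51
Best: 63 pts.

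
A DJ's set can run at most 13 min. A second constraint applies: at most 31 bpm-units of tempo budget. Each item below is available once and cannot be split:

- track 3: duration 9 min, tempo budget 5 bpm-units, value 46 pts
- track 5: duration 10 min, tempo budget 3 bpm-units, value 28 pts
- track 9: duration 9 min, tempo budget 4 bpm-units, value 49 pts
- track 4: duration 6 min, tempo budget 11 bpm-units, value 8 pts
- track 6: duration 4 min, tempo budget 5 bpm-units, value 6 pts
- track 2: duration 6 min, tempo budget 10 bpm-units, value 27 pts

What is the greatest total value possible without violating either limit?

55 pts

Feasible sets respecting both limits:
- track 9+track 6: duration 13, tempo budget 9, value 55
- track 3+track 6: duration 13, tempo budget 10, value 52
- track 9: duration 9, tempo budget 4, value 49
- track 3: duration 9, tempo budget 5, value 46
Best: 55 pts.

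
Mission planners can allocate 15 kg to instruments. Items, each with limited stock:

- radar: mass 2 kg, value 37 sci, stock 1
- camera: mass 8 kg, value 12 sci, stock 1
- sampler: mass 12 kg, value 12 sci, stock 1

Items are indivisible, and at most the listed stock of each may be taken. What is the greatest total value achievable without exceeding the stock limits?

Best selections within mass 15 and stock limits:
- 1×radar + 1×camera: mass 10, value 49
- 1×radar + 1×sampler: mass 14, value 49
- 1×radar: mass 2, value 37
Best: 49 sci.

49 sci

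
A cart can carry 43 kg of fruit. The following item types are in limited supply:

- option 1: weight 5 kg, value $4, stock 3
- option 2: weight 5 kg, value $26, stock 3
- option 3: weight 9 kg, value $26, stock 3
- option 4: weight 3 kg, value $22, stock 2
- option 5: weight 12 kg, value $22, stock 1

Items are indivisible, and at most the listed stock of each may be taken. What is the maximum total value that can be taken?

Best selections within weight 43 and stock limits:
- 3×option 2 + 2×option 3 + 2×option 4: weight 39, value 174
- 2×option 2 + 3×option 3 + 2×option 4: weight 43, value 174
Best: $174.

$174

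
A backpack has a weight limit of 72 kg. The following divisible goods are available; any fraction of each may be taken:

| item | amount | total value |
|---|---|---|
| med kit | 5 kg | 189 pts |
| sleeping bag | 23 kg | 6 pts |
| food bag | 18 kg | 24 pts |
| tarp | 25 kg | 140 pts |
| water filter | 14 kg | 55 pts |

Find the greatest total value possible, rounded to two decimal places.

Take in order of value per unit:
- med kit (189/5 per unit): all 5 → value 189, running total 189.00
- tarp (140/25 per unit): all 25 → value 140, running total 329.00
- water filter (55/14 per unit): all 14 → value 55, running total 384.00
- food bag (24/18 per unit): all 18 → value 24, running total 408.00
- sleeping bag (6/23 per unit): 10 of 23 → value 10×6/23 = 2.6087, running total 410.61
Total 410.61.

410.61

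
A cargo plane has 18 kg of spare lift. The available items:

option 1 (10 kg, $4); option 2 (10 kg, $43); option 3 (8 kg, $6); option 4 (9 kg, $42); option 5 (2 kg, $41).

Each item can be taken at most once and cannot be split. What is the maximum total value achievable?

Check high-value combinations within 18 kg:
- option 2+option 5: weight 10+2=12, value 43+41=84
- option 4+option 5: weight 9+2=11, value 42+41=83
- option 2+option 3: weight 10+8=18, value 43+6=49
- option 3+option 4: weight 8+9=17, value 6+42=48
Best: $84.

$84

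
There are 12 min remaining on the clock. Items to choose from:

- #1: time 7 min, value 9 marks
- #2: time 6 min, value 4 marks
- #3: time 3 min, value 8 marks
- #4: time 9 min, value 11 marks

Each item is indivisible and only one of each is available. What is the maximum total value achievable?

Check high-value combinations within 12 min:
- #3+#4: time 3+9=12, value 8+11=19
- #1+#3: time 7+3=10, value 9+8=17
- #2+#3: time 6+3=9, value 4+8=12
Best: 19 marks.

19 marks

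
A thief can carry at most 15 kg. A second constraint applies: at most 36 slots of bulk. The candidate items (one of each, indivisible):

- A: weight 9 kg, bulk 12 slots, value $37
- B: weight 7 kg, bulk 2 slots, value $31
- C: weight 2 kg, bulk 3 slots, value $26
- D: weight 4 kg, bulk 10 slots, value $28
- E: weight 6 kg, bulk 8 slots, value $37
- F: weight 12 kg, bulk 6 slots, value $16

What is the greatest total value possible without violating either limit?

Feasible sets respecting both limits:
- B+C+E: weight 15, bulk 13, value 94
- A+C+D: weight 15, bulk 25, value 91
- C+D+E: weight 12, bulk 21, value 91
- B+C+D: weight 13, bulk 15, value 85
Best: $94.

$94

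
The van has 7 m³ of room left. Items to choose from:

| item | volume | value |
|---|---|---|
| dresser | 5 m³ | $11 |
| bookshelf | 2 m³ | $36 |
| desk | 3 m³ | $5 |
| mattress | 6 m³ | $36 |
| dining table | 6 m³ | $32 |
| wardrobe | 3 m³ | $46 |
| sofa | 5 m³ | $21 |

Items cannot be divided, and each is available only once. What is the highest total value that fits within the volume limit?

Check high-value combinations within 7 m³:
- bookshelf+wardrobe: volume 2+3=5, value 36+46=82
- bookshelf+sofa: volume 2+5=7, value 36+21=57
- desk+wardrobe: volume 3+3=6, value 5+46=51
- dresser+bookshelf: volume 5+2=7, value 11+36=47
Best: $82.

$82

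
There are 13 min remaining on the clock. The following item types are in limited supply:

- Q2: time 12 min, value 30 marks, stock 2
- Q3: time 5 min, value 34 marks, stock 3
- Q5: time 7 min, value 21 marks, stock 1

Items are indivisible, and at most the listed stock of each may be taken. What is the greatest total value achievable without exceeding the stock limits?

68 marks

Top feasible selections:
- 2×Q3: time 10, value 68
- 1×Q3 + 1×Q5: time 12, value 55
- 1×Q3: time 5, value 34
- 1×Q2: time 12, value 30
Best: 68 marks.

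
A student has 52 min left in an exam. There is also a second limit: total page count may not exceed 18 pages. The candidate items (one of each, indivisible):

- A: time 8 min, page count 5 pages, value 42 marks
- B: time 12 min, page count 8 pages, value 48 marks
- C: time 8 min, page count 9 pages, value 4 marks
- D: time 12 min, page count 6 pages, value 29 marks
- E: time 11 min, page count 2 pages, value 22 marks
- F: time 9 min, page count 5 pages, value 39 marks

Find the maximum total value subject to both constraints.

Feasible sets respecting both limits:
- A+D+E+F: time 40, page count 18, value 132
- A+B+F: time 29, page count 18, value 129
- A+B+E: time 31, page count 15, value 112
- A+D+F: time 29, page count 16, value 110
Best: 132 marks.

132 marks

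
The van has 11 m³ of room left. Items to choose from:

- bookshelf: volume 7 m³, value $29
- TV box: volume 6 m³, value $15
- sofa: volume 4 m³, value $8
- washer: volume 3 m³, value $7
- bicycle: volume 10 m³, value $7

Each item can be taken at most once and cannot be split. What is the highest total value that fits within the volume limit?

Check high-value combinations within 11 m³:
- bookshelf+sofa: volume 7+4=11, value 29+8=37
- bookshelf+washer: volume 7+3=10, value 29+7=36
- bookshelf: volume 7, value 29
- TV box+sofa: volume 6+4=10, value 15+8=23
- TV box+washer: volume 6+3=9, value 15+7=22
Best: $37.

$37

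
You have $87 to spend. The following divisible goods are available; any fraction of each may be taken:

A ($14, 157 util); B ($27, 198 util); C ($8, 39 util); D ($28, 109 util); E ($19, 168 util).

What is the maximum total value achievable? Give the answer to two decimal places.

635.96

Take in order of value per unit:
- A (157/14 per unit): all 14 → value 157, running total 157.00
- E (168/19 per unit): all 19 → value 168, running total 325.00
- B (198/27 per unit): all 27 → value 198, running total 523.00
- C (39/8 per unit): all 8 → value 39, running total 562.00
- D (109/28 per unit): 19 of 28 → value 19×109/28 = 73.9643, running total 635.96
Total 635.96.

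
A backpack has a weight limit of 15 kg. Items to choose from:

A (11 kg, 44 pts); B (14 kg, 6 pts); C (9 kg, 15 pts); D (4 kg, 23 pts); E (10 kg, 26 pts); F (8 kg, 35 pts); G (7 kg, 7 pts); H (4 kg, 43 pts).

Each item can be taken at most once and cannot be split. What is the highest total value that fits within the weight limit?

Check high-value combinations within 15 kg:
- A+H: weight 11+4=15, value 44+43=87
- F+H: weight 8+4=12, value 35+43=78
- D+G+H: weight 4+7+4=15, value 23+7+43=73
- E+H: weight 10+4=14, value 26+43=69
Best: 87 pts.

87 pts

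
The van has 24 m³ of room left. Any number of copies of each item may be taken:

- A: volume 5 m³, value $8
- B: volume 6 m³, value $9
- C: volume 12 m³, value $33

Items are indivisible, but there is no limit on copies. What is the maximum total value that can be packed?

Best value-per-unit is C at 33/12, and filling with it alone uses volume 2×12=24. No mix of the others beats 2×33 = 66.

$66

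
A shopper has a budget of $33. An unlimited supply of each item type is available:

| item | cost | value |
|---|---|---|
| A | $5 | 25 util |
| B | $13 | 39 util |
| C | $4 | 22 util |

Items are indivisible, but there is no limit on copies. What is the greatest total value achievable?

179 util

Best value-per-unit is C at 22/4; filling with it alone gives 8×22 = 176.
Optimal mix: 1×A + 7×C → cost 33, value 179.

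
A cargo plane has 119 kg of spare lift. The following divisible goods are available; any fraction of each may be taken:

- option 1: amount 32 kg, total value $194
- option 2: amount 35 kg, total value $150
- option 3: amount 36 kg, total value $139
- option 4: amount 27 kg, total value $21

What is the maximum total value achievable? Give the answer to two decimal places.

495.44

Take in order of value per unit:
- option 1 (194/32 per unit): all 32 → value 194, running total 194.00
- option 2 (150/35 per unit): all 35 → value 150, running total 344.00
- option 3 (139/36 per unit): all 36 → value 139, running total 483.00
- option 4 (21/27 per unit): 16 of 27 → value 16×21/27 = 12.4444, running total 495.44
Total 495.44.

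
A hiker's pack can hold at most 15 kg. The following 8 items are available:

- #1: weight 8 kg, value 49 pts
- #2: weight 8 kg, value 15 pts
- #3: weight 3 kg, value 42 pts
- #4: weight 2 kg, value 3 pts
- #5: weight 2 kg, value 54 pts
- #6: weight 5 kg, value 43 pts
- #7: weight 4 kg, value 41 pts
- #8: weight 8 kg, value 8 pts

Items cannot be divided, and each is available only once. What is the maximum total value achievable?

180 pts

Check high-value combinations within 15 kg:
- #3+#5+#6+#7: weight 3+2+5+4=14, value 42+54+43+41=180
- #1+#3+#4+#5: weight 8+3+2+2=15, value 49+42+3+54=148
- #1+#5+#6: weight 8+2+5=15, value 49+54+43=146
Best: 180 pts.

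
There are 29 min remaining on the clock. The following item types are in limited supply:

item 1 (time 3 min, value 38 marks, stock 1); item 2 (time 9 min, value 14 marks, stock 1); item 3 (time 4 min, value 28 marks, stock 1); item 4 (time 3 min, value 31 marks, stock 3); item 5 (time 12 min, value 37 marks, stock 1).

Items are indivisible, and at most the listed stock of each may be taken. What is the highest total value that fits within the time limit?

Top feasible selections:
- 1×item 1 + 1×item 3 + 3×item 4 + 1×item 5: time 28, value 196
- 1×item 1 + 1×item 2 + 1×item 3 + 3×item 4: time 25, value 173
- 1×item 1 + 3×item 4 + 1×item 5: time 24, value 168
- 1×item 1 + 1×item 3 + 2×item 4 + 1×item 5: time 25, value 165
Best: 196 marks.

196 marks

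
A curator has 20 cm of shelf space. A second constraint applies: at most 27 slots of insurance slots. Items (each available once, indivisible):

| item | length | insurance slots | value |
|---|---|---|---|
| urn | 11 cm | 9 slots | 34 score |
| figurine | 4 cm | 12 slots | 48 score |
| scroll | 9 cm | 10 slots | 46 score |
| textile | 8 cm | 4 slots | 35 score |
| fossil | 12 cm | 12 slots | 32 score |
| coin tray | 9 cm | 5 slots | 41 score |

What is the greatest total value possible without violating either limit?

94 score

Feasible sets respecting both limits:
- figurine+scroll: length 13, insurance slots 22, value 94
- figurine+coin tray: length 13, insurance slots 17, value 89
- scroll+coin tray: length 18, insurance slots 15, value 87
Best: 94 score.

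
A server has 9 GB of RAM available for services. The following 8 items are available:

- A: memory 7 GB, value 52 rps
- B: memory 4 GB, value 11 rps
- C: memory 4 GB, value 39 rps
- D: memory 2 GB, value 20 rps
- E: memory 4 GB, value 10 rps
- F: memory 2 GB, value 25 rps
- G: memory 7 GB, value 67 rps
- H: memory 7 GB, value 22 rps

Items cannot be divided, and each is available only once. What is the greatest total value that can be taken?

Check high-value combinations within 9 GB:
- F+G: memory 2+7=9, value 25+67=92
- D+G: memory 2+7=9, value 20+67=87
- C+D+F: memory 4+2+2=8, value 39+20+25=84
- A+F: memory 7+2=9, value 52+25=77
- A+D: memory 7+2=9, value 52+20=72
Best: 92 rps.

92 rps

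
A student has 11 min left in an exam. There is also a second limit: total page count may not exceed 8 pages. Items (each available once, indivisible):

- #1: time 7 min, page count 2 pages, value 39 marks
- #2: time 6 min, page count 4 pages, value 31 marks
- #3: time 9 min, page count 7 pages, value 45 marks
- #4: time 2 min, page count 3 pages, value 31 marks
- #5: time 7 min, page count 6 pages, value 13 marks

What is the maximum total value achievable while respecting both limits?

70 marks

Feasible sets respecting both limits:
- #1+#4: time 9, page count 5, value 70
- #2+#4: time 8, page count 7, value 62
- #3: time 9, page count 7, value 45
Best: 70 marks.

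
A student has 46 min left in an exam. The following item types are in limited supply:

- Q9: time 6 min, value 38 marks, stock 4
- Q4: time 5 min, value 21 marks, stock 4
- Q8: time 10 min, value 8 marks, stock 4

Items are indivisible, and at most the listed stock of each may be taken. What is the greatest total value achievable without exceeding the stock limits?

Best selections within time 46 and stock limits:
- 4×Q9 + 4×Q4: time 44, value 236
- 4×Q9 + 3×Q4: time 39, value 215
- 4×Q9 + 2×Q4 + 1×Q8: time 44, value 202
- 3×Q9 + 4×Q4: time 38, value 198
Best: 236 marks.

236 marks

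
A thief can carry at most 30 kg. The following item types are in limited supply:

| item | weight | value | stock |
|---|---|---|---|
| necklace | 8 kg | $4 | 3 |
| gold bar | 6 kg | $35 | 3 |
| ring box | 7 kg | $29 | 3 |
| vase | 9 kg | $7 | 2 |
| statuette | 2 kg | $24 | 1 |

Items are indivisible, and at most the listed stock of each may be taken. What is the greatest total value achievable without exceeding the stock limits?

Top feasible selections:
- 3×gold bar + 1×ring box + 1×statuette: weight 27, value 158
- 2×gold bar + 2×ring box + 1×statuette: weight 28, value 152
- 1×gold bar + 3×ring box + 1×statuette: weight 29, value 146
Best: $158.

$158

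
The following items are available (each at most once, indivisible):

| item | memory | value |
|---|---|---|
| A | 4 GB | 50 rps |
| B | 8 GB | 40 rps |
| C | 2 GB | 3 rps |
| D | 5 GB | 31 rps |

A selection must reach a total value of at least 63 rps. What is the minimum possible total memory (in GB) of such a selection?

Subsets with value ≥ 63, sorted by total memory:
- A+D: memory 9, value 81
- A+C+D: memory 11, value 84
Minimum memory: 9 GB.

9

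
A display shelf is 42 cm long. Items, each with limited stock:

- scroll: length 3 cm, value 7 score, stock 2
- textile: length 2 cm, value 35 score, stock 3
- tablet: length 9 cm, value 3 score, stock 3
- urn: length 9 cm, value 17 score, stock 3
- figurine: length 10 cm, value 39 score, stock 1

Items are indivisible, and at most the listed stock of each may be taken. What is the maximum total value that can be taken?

192 score

Best selections within length 42 and stock limits:
- 2×scroll + 3×textile + 2×urn + 1×figurine: length 40, value 192
- 1×scroll + 3×textile + 2×urn + 1×figurine: length 37, value 185
- 3×textile + 2×urn + 1×figurine: length 34, value 178
- 2×scroll + 3×textile + 1×tablet + 1×urn + 1×figurine: length 40, value 178
Best: 192 score.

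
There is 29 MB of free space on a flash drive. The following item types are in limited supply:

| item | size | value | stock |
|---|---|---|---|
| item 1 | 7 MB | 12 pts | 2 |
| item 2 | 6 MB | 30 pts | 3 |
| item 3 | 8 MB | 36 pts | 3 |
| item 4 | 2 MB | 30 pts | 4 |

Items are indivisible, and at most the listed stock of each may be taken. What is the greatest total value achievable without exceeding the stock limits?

216 pts

Best selections within size 29 and stock limits:
- 2×item 2 + 1×item 3 + 4×item 4: size 28, value 216
- 3×item 2 + 4×item 4: size 26, value 210
- 1×item 1 + 1×item 2 + 1×item 3 + 4×item 4: size 29, value 198
Best: 216 pts.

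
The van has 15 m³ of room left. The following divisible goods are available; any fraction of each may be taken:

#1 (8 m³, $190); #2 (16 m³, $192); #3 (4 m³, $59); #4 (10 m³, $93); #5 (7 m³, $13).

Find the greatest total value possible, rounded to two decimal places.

285.00

Take in order of value per unit:
- #1 (190/8 per unit): all 8 → value 190, running total 190.00
- #3 (59/4 per unit): all 4 → value 59, running total 249.00
- #2 (192/16 per unit): 3 of 16 → value 3×192/16 = 36.0000, running total 285.00
Total 285.00.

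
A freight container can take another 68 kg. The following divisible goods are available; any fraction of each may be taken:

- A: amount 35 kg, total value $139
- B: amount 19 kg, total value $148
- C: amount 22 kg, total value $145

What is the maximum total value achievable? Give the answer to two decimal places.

400.23

Take in order of value per unit:
- B (148/19 per unit): all 19 → value 148, running total 148.00
- C (145/22 per unit): all 22 → value 145, running total 293.00
- A (139/35 per unit): 27 of 35 → value 27×139/35 = 107.2286, running total 400.23
Total 400.23.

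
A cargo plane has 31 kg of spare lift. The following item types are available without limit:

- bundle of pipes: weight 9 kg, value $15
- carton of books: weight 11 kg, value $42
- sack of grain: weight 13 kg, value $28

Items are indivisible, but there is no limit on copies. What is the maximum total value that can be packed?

$99

Best value-per-unit is carton of books at 42/11; filling with it alone gives 2×42 = 84.
Optimal mix: 1×bundle of pipes + 2×carton of books → weight 31, value 99.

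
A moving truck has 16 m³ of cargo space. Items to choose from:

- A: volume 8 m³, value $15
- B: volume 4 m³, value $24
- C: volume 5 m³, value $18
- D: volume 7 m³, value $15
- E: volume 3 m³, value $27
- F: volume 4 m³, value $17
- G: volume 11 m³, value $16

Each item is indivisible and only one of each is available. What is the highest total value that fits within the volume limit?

Check high-value combinations within 16 m³:
- B+C+E+F: volume 4+5+3+4=16, value 24+18+27+17=86
- B+C+E: volume 4+5+3=12, value 24+18+27=69
- B+E+F: volume 4+3+4=11, value 24+27+17=68
- B+D+E: volume 4+7+3=14, value 24+15+27=66
Best: $86.

$86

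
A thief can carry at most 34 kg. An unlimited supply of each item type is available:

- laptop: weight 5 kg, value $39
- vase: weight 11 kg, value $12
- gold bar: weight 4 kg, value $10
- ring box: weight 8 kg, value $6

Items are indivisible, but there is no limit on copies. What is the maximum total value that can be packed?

$244

Best value-per-unit is laptop at 39/5; filling with it alone gives 6×39 = 234.
Optimal mix: 6×laptop + 1×gold bar → weight 34, value 244.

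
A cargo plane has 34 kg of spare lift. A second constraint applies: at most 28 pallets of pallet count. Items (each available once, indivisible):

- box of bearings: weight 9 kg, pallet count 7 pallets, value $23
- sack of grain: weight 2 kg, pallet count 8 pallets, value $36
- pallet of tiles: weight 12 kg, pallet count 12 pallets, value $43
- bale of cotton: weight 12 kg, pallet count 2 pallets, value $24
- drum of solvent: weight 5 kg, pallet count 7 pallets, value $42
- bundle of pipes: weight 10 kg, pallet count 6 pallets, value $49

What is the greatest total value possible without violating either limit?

Feasible sets respecting both limits:
- sack of grain+bale of cotton+drum of solvent+bundle of pipes: weight 29, pallet count 23, value 151
- box of bearings+sack of grain+drum of solvent+bundle of pipes: weight 26, pallet count 28, value 150
- pallet of tiles+drum of solvent+bundle of pipes: weight 27, pallet count 25, value 134
Best: $151.

$151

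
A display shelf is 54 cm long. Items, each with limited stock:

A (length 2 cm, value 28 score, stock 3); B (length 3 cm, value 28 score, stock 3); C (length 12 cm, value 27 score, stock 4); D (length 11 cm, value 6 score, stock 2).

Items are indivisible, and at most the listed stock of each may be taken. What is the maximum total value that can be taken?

Best selections within length 54 and stock limits:
- 3×A + 3×B + 3×C: length 51, value 249
- 3×A + 3×B + 2×C + 1×D: length 50, value 228
Best: 249 score.

249 score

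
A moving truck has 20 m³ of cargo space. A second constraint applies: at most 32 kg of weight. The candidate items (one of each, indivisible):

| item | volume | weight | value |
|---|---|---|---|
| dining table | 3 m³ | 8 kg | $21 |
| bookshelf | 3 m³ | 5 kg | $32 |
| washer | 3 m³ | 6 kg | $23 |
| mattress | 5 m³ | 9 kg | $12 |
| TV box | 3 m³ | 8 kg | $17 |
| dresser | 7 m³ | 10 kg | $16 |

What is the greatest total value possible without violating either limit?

$93

Feasible sets respecting both limits:
- dining table+bookshelf+washer+TV box: volume 12, weight 27, value 93
- dining table+bookshelf+washer+dresser: volume 16, weight 29, value 92
- dining table+bookshelf+washer+mattress: volume 14, weight 28, value 88
- bookshelf+washer+TV box+dresser: volume 16, weight 29, value 88
Best: $93.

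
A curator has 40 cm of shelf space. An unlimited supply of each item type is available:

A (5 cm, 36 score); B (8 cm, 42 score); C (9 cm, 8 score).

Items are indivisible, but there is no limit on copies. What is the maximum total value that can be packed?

288 score

Best value-per-unit is A at 36/5, and filling with it alone uses length 8×5=40. No mix of the others beats 8×36 = 288.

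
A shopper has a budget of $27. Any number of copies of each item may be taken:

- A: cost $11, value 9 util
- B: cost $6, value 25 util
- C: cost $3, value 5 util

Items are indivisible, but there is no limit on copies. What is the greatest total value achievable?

105 util

Best value-per-unit is B at 25/6; filling with it alone gives 4×25 = 100.
Optimal mix: 4×B + 1×C → cost 27, value 105.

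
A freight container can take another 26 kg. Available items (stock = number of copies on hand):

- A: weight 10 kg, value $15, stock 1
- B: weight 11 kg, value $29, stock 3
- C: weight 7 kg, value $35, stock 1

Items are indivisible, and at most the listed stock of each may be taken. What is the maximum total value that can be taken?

$64

Best selections within weight 26 and stock limits:
- 1×B + 1×C: weight 18, value 64
- 2×B: weight 22, value 58
Best: $64.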